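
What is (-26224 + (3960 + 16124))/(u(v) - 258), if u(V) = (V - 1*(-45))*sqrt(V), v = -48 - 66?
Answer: 264020/101553 - 70610*I*sqrt(114)/101553 ≈ 2.5998 - 7.4238*I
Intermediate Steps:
v = -114
u(V) = sqrt(V)*(45 + V) (u(V) = (V + 45)*sqrt(V) = (45 + V)*sqrt(V) = sqrt(V)*(45 + V))
(-26224 + (3960 + 16124))/(u(v) - 258) = (-26224 + (3960 + 16124))/(sqrt(-114)*(45 - 114) - 258) = (-26224 + 20084)/((I*sqrt(114))*(-69) - 258) = -6140/(-69*I*sqrt(114) - 258) = -6140/(-258 - 69*I*sqrt(114))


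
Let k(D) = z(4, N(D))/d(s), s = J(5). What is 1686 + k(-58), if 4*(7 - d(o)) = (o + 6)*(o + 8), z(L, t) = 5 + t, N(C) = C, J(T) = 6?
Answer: 59063/35 ≈ 1687.5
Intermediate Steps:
s = 6
d(o) = 7 - (6 + o)*(8 + o)/4 (d(o) = 7 - (o + 6)*(o + 8)/4 = 7 - (6 + o)*(8 + o)/4)
k(D) = -⅐ - D/35 (k(D) = (5 + D)/(-5 - 7/2*6 - ¼*6²) = (5 + D)/(-5 - 21 - ¼*36) = (5 + D)/(-5 - 21 - 9) = (5 + D)/(-35) = (5 + D)*(-1/35) = -⅐ - D/35)
1686 + k(-58) = 1686 + (-⅐ - 1/35*(-58)) = 1686 + (-⅐ + 58/35) = 1686 + 53/35 = 59063/35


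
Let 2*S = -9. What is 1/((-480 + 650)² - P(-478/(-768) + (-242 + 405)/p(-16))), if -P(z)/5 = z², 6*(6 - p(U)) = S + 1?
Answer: 920272896/29560271195525 ≈ 3.1132e-5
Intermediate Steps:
S = -9/2 (S = (½)*(-9) = -9/2 ≈ -4.5000)
p(U) = 79/12 (p(U) = 6 - (-9/2 + 1)/6 = 6 - ⅙*(-7/2) = 6 + 7/12 = 79/12)
P(z) = -5*z²
1/((-480 + 650)² - P(-478/(-768) + (-242 + 405)/p(-16))) = 1/((-480 + 650)² - (-5)*(-478/(-768) + (-242 + 405)/(79/12))²) = 1/(170² - (-5)*(-478*(-1/768) + 163*(12/79))²) = 1/(28900 - (-5)*(239/384 + 1956/79)²) = 1/(28900 - (-5)*(769985/30336)²) = 1/(28900 - (-5)*592876900225/920272896) = 1/(28900 - 1*(-2964384501125/920272896)) = 1/(28900 + 2964384501125/920272896) = 1/(29560271195525/920272896) = 920272896/29560271195525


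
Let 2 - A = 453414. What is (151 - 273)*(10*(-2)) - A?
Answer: 455852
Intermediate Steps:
A = -453412 (A = 2 - 1*453414 = 2 - 453414 = -453412)
(151 - 273)*(10*(-2)) - A = (151 - 273)*(10*(-2)) - 1*(-453412) = -122*(-20) + 453412 = 2440 + 453412 = 455852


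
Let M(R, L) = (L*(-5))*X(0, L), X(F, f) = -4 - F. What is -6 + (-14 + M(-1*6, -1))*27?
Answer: -924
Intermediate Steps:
M(R, L) = 20*L (M(R, L) = (L*(-5))*(-4 - 1*0) = (-5*L)*(-4 + 0) = -5*L*(-4) = 20*L)
-6 + (-14 + M(-1*6, -1))*27 = -6 + (-14 + 20*(-1))*27 = -6 + (-14 - 20)*27 = -6 - 34*27 = -6 - 918 = -924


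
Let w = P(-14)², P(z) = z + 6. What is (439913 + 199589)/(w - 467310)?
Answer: -319751/233623 ≈ -1.3687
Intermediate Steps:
P(z) = 6 + z
w = 64 (w = (6 - 14)² = (-8)² = 64)
(439913 + 199589)/(w - 467310) = (439913 + 199589)/(64 - 467310) = 639502/(-467246) = 639502*(-1/467246) = -319751/233623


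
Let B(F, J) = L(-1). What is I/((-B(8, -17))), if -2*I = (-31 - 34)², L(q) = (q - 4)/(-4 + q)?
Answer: 4225/2 ≈ 2112.5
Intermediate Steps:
L(q) = 1 (L(q) = (-4 + q)/(-4 + q) = 1)
I = -4225/2 (I = -(-31 - 34)²/2 = -½*(-65)² = -½*4225 = -4225/2 ≈ -2112.5)
B(F, J) = 1
I/((-B(8, -17))) = -4225/(2*((-1*1))) = -4225/2/(-1) = -4225/2*(-1) = 4225/2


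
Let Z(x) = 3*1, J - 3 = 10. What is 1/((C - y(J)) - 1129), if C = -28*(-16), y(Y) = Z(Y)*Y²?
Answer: -1/1188 ≈ -0.00084175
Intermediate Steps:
J = 13 (J = 3 + 10 = 13)
Z(x) = 3
y(Y) = 3*Y²
C = 448
1/((C - y(J)) - 1129) = 1/((448 - 3*13²) - 1129) = 1/((448 - 3*169) - 1129) = 1/((448 - 1*507) - 1129) = 1/((448 - 507) - 1129) = 1/(-59 - 1129) = 1/(-1188) = -1/1188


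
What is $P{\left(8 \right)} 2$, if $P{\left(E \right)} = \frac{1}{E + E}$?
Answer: $\frac{1}{8} \approx 0.125$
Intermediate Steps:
$P{\left(E \right)} = \frac{1}{2 E}$
$P{\left(8 \right)} 2 = \frac{1}{2 \cdot 8} \cdot 2 = \frac{1}{2} \cdot \frac{1}{8} \cdot 2 = \frac{1}{16} \cdot 2 = \frac{1}{8}$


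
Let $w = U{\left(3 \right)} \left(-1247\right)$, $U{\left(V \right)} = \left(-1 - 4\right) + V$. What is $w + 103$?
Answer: $2597$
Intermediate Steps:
$U{\left(V \right)} = -5 + V$
$w = 2494$ ($w = \left(-5 + 3\right) \left(-1247\right) = \left(-2\right) \left(-1247\right) = 2494$)
$w + 103 = 2494 + 103 = 2597$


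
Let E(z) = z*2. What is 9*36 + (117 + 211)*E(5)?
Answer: 3604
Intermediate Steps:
E(z) = 2*z
9*36 + (117 + 211)*E(5) = 9*36 + (117 + 211)*(2*5) = 324 + 328*10 = 324 + 3280 = 3604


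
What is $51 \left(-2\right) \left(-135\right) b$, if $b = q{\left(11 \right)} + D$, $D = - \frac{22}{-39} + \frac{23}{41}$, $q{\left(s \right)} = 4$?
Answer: $\frac{37615050}{533} \approx 70572.0$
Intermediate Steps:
$D = \frac{1799}{1599}$ ($D = \left(-22\right) \left(- \frac{1}{39}\right) + 23 \cdot \frac{1}{41} = \frac{22}{39} + \frac{23}{41} = \frac{1799}{1599} \approx 1.1251$)
$b = \frac{8195}{1599}$ ($b = 4 + \frac{1799}{1599} = \frac{8195}{1599} \approx 5.1251$)
$51 \left(-2\right) \left(-135\right) b = 51 \left(-2\right) \left(-135\right) \frac{8195}{1599} = \left(-102\right) \left(-135\right) \frac{8195}{1599} = 13770 \cdot \frac{8195}{1599} = \frac{37615050}{533}$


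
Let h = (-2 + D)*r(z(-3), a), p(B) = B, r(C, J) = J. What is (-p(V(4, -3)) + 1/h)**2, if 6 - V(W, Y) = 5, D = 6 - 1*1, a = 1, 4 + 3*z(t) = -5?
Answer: 4/9 ≈ 0.44444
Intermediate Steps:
z(t) = -3 (z(t) = -4/3 + (1/3)*(-5) = -4/3 - 5/3 = -3)
D = 5 (D = 6 - 1 = 5)
V(W, Y) = 1 (V(W, Y) = 6 - 1*5 = 6 - 5 = 1)
h = 3 (h = (-2 + 5)*1 = 3*1 = 3)
(-p(V(4, -3)) + 1/h)**2 = (-1*1 + 1/3)**2 = (-1 + 1/3)**2 = (-2/3)**2 = 4/9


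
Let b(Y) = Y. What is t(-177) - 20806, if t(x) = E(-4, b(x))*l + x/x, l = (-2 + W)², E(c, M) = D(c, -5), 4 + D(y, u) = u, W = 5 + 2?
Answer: -21030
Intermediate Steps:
W = 7
D(y, u) = -4 + u
E(c, M) = -9 (E(c, M) = -4 - 5 = -9)
l = 25 (l = (-2 + 7)² = 5² = 25)
t(x) = -224 (t(x) = -9*25 + x/x = -225 + 1 = -224)
t(-177) - 20806 = -224 - 20806 = -21030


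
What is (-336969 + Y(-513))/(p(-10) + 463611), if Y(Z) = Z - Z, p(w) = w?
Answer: -336969/463601 ≈ -0.72685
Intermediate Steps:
Y(Z) = 0
(-336969 + Y(-513))/(p(-10) + 463611) = (-336969 + 0)/(-10 + 463611) = -336969/463601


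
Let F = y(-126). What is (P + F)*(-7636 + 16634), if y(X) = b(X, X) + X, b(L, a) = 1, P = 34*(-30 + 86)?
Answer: 16007442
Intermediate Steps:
P = 1904 (P = 34*56 = 1904)
y(X) = 1 + X
F = -125 (F = 1 - 126 = -125)
(P + F)*(-7636 + 16634) = (1904 - 125)*(-7636 + 16634) = 1779*8998 = 16007442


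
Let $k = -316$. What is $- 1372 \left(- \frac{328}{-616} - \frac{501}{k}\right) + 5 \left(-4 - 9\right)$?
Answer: $- \frac{2581602}{869} \approx -2970.8$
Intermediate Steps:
$- 1372 \left(- \frac{328}{-616} - \frac{501}{k}\right) + 5 \left(-4 - 9\right) = - 1372 \left(- \frac{328}{-616} - \frac{501}{-316}\right) + 5 \left(-4 - 9\right) = - 1372 \left(\left(-328\right) \left(- \frac{1}{616}\right) - - \frac{501}{316}\right) + 5 \left(-13\right) = - 1372 \left(\frac{41}{77} + \frac{501}{316}\right) - 65 = \left(-1372\right) \frac{51533}{24332} - 65 = - \frac{2525117}{869} - 65 = - \frac{2581602}{869}$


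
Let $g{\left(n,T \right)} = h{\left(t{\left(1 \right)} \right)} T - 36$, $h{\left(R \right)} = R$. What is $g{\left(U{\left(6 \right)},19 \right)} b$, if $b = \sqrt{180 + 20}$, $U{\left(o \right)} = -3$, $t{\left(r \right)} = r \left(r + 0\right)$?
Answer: $- 170 \sqrt{2} \approx -240.42$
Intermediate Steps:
$t{\left(r \right)} = r^{2}$ ($t{\left(r \right)} = r r = r^{2}$)
$g{\left(n,T \right)} = -36 + T$ ($g{\left(n,T \right)} = 1^{2} T - 36 = 1 T - 36 = T - 36 = -36 + T$)
$b = 10 \sqrt{2}$ ($b = \sqrt{200} = 10 \sqrt{2} \approx 14.142$)
$g{\left(U{\left(6 \right)},19 \right)} b = \left(-36 + 19\right) 10 \sqrt{2} = - 17 \cdot 10 \sqrt{2} = - 170 \sqrt{2}$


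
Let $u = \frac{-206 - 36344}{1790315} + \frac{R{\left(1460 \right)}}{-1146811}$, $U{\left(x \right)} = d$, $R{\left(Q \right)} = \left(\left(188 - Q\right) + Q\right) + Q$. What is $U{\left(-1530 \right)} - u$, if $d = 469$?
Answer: $\frac{192594718622851}{410630587093} \approx 469.02$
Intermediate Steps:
$R{\left(Q \right)} = 188 + Q$
$U{\left(x \right)} = 469$
$u = - \frac{8973276234}{410630587093}$ ($u = \frac{-206 - 36344}{1790315} + \frac{188 + 1460}{-1146811} = \left(-206 - 36344\right) \frac{1}{1790315} + 1648 \left(- \frac{1}{1146811}\right) = \left(-36550\right) \frac{1}{1790315} - \frac{1648}{1146811} = - \frac{7310}{358063} - \frac{1648}{1146811} = - \frac{8973276234}{410630587093} \approx -0.021852$)
$U{\left(-1530 \right)} - u = 469 - - \frac{8973276234}{410630587093} = 469 + \frac{8973276234}{410630587093} = \frac{192594718622851}{410630587093}$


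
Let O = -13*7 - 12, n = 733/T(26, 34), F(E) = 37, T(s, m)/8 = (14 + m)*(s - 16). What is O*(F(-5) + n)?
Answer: -14709739/3840 ≈ -3830.7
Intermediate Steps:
T(s, m) = 8*(-16 + s)*(14 + m) (T(s, m) = 8*((14 + m)*(s - 16)) = 8*((14 + m)*(-16 + s)) = 8*((-16 + s)*(14 + m)) = 8*(-16 + s)*(14 + m))
n = 733/3840 (n = 733/(-1792 - 128*34 + 112*26 + 8*34*26) = 733/(-1792 - 4352 + 2912 + 7072) = 733/3840 ≈ 0.19089)
O = -103 (O = -91 - 12 = -103)
O*(F(-5) + n) = -103*(37 + 733/3840) = -103*142813/3840 = -14709739/3840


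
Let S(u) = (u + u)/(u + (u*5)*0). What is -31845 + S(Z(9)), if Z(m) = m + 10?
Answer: -31843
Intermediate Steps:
Z(m) = 10 + m
S(u) = 2 (S(u) = (2*u)/(u + (5*u)*0) = (2*u)/(u + 0) = (2*u)/u = 2)
-31845 + S(Z(9)) = -31845 + 2 = -31843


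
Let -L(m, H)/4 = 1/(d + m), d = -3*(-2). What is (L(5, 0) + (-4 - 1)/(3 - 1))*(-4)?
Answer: 126/11 ≈ 11.455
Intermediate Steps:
d = 6
L(m, H) = -4/(6 + m)
(L(5, 0) + (-4 - 1)/(3 - 1))*(-4) = (-4/(6 + 5) + (-4 - 1)/(3 - 1))*(-4) = (-4/11 - 5/2)*(-4) = -63/22*(-4) = 126/11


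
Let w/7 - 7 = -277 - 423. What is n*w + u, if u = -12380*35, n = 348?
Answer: -2121448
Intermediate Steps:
w = -4851 (w = 49 + 7*(-277 - 423) = 49 + 7*(-700) = 49 - 4900 = -4851)
u = -433300
n*w + u = 348*(-4851) - 433300 = -1688148 - 433300 = -2121448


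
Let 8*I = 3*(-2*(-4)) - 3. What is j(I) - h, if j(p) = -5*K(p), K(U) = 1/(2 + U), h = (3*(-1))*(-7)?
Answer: -817/37 ≈ -22.081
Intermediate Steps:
h = 21 (h = -3*(-7) = 21)
I = 21/8 (I = (3*(-2*(-4)) - 3)/8 = (3*8 - 3)/8 = (24 - 3)/8 = (⅛)*21 = 21/8 ≈ 2.6250)
j(p) = -5/(2 + p)
j(I) - h = -5/(2 + 21/8) - 1*21 = -5/37/8 - 21 = -5*8/37 - 21 = -40/37 - 21 = -817/37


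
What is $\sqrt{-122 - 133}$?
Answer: $i \sqrt{255} \approx 15.969 i$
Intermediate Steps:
$\sqrt{-122 - 133} = \sqrt{-255} = i \sqrt{255}$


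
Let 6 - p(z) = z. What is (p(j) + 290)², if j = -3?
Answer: 89401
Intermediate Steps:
p(z) = 6 - z
(p(j) + 290)² = ((6 - 1*(-3)) + 290)² = ((6 + 3) + 290)² = (9 + 290)² = 299² = 89401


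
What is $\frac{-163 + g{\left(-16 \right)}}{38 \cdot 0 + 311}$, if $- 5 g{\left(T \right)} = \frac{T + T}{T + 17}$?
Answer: $- \frac{783}{1555} \approx -0.50354$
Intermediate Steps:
$g{\left(T \right)} = - \frac{2 T}{5 \left(17 + T\right)}$ ($g{\left(T \right)} = - \frac{\left(T + T\right) \frac{1}{T + 17}}{5} = - \frac{2 T \frac{1}{17 + T}}{5} = - \frac{2 T}{5 \left(17 + T\right)}$)
$\frac{-163 + g{\left(-16 \right)}}{38 \cdot 0 + 311} = \frac{-163 - - \frac{32}{85 + 5 \left(-16\right)}}{38 \cdot 0 + 311} = \frac{-163 - - \frac{32}{85 - 80}}{0 + 311} = \frac{-163 - - \frac{32}{5}}{311} = \left(-163 - \left(-32\right) \frac{1}{5}\right) \frac{1}{311} = \left(-163 + \frac{32}{5}\right) \frac{1}{311} = \left(- \frac{783}{5}\right) \frac{1}{311} = - \frac{783}{1555}$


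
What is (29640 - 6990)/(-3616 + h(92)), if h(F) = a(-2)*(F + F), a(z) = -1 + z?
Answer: -11325/2084 ≈ -5.4343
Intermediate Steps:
h(F) = -6*F (h(F) = (-1 - 2)*(F + F) = -6*F)
(29640 - 6990)/(-3616 + h(92)) = (29640 - 6990)/(-3616 - 6*92) = 22650/(-3616 - 552) = 22650/(-4168) = 22650*(-1/4168) = -11325/2084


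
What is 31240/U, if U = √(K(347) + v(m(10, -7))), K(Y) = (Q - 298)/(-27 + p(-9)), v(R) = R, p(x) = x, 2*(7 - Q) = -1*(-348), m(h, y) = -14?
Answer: -62480*I*√39/13 ≈ -30014.0*I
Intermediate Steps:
Q = -167 (Q = 7 - (-1)*(-348)/2 = 7 - ½*348 = 7 - 174 = -167)
K(Y) = 155/12 (K(Y) = (-167 - 298)/(-27 - 9) = -465/(-36) = -465*(-1/36) = 155/12)
U = I*√39/6 (U = √(155/12 - 14) = √(-13/12) = I*√39/6 ≈ 1.0408*I)
31240/U = 31240/((I*√39/6)) = 31240*(-2*I*√39/13) = -62480*I*√39/13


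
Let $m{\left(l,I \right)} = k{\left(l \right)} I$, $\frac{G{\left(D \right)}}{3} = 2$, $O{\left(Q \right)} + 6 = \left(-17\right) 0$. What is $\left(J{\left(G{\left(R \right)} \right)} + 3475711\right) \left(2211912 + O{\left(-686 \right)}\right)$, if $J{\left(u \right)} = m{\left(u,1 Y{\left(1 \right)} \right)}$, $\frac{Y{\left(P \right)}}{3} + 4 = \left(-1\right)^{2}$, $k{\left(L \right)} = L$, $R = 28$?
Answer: $7687826572242$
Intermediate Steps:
$O{\left(Q \right)} = -6$ ($O{\left(Q \right)} = -6 - 0 = -6 + 0 = -6$)
$Y{\left(P \right)} = -9$ ($Y{\left(P \right)} = -12 + 3 \left(-1\right)^{2} = -12 + 3 \cdot 1 = -12 + 3 = -9$)
$G{\left(D \right)} = 6$ ($G{\left(D \right)} = 3 \cdot 2 = 6$)
$m{\left(l,I \right)} = I l$ ($m{\left(l,I \right)} = l I = I l$)
$J{\left(u \right)} = - 9 u$ ($J{\left(u \right)} = 1 \left(-9\right) u = - 9 u$)
$\left(J{\left(G{\left(R \right)} \right)} + 3475711\right) \left(2211912 + O{\left(-686 \right)}\right) = \left(\left(-9\right) 6 + 3475711\right) \left(2211912 - 6\right) = \left(-54 + 3475711\right) 2211906 = 3475657 \cdot 2211906 = 7687826572242$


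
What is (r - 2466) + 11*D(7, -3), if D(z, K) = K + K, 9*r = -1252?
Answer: -24040/9 ≈ -2671.1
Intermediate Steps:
r = -1252/9 (r = (⅑)*(-1252) = -1252/9 ≈ -139.11)
D(z, K) = 2*K
(r - 2466) + 11*D(7, -3) = (-1252/9 - 2466) + 11*(2*(-3)) = -23446/9 + 11*(-6) = -23446/9 - 66 = -24040/9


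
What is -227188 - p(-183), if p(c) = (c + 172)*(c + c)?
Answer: -231214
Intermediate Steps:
p(c) = 2*c*(172 + c) (p(c) = (172 + c)*(2*c) = 2*c*(172 + c))
-227188 - p(-183) = -227188 - 2*(-183)*(172 - 183) = -227188 - 2*(-183)*(-11) = -227188 - 1*4026 = -227188 - 4026 = -231214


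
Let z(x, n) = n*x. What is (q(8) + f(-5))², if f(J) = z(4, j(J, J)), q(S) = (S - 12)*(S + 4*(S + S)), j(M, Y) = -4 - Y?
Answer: 80656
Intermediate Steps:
q(S) = 9*S*(-12 + S) (q(S) = (-12 + S)*(S + 4*(2*S)) = (-12 + S)*(S + 8*S) = (-12 + S)*(9*S) = 9*S*(-12 + S))
f(J) = -16 - 4*J (f(J) = (-4 - J)*4 = -16 - 4*J)
(q(8) + f(-5))² = (9*8*(-12 + 8) + (-16 - 4*(-5)))² = (9*8*(-4) + (-16 + 20))² = (-288 + 4)² = (-284)² = 80656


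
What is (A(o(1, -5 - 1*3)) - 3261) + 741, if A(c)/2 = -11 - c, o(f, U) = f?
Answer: -2544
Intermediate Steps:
A(c) = -22 - 2*c (A(c) = 2*(-11 - c) = -22 - 2*c)
(A(o(1, -5 - 1*3)) - 3261) + 741 = ((-22 - 2*1) - 3261) + 741 = ((-22 - 2) - 3261) + 741 = (-24 - 3261) + 741 = -3285 + 741 = -2544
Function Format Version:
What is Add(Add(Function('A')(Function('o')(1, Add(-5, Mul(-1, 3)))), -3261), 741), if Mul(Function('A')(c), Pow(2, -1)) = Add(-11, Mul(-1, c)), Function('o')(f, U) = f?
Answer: -2544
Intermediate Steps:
Function('A')(c) = Add(-22, Mul(-2, c)) (Function('A')(c) = Mul(2, Add(-11, Mul(-1, c))) = Add(-22, Mul(-2, c)))
Add(Add(Function('A')(Function('o')(1, Add(-5, Mul(-1, 3)))), -3261), 741) = Add(Add(Add(-22, Mul(-2, 1)), -3261), 741) = Add(Add(Add(-22, -2), -3261), 741) = Add(Add(-24, -3261), 741) = Add(-3285, 741) = -2544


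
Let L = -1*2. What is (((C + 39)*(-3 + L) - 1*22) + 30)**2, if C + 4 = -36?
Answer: 169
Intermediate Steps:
C = -40 (C = -4 - 36 = -40)
L = -2
(((C + 39)*(-3 + L) - 1*22) + 30)**2 = (((-40 + 39)*(-3 - 2) - 1*22) + 30)**2 = ((-1*(-5) - 22) + 30)**2 = ((5 - 22) + 30)**2 = (-17 + 30)**2 = 13**2 = 169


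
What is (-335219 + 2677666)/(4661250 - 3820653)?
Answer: 2342447/840597 ≈ 2.7866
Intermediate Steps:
(-335219 + 2677666)/(4661250 - 3820653) = 2342447/840597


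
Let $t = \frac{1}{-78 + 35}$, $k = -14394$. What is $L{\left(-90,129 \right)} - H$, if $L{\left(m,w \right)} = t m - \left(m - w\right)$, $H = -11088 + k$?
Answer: $\frac{1105233}{43} \approx 25703.0$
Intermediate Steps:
$H = -25482$ ($H = -11088 - 14394 = -25482$)
$t = - \frac{1}{43}$ ($t = \frac{1}{-43} = - \frac{1}{43} \approx -0.023256$)
$L{\left(m,w \right)} = w - \frac{44 m}{43}$ ($L{\left(m,w \right)} = - \frac{m}{43} - \left(m - w\right) = w - \frac{44 m}{43}$)
$L{\left(-90,129 \right)} - H = \left(129 - - \frac{3960}{43}\right) - -25482 = \left(129 + \frac{3960}{43}\right) + 25482 = \frac{9507}{43} + 25482 = \frac{1105233}{43}$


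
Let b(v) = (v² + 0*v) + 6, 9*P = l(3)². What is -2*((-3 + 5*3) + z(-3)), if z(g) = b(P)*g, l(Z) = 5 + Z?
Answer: 8516/27 ≈ 315.41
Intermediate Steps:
P = 64/9 (P = (5 + 3)²/9 = (⅑)*8² = (⅑)*64 = 64/9 ≈ 7.1111)
b(v) = 6 + v² (b(v) = (v² + 0) + 6 = v² + 6 = 6 + v²)
z(g) = 4582*g/81 (z(g) = (6 + (64/9)²)*g = (6 + 4096/81)*g = 4582*g/81)
-2*((-3 + 5*3) + z(-3)) = -2*((-3 + 5*3) + (4582/81)*(-3)) = -2*((-3 + 15) - 4582/27) = -2*(12 - 4582/27) = -2*(-4258/27) = 8516/27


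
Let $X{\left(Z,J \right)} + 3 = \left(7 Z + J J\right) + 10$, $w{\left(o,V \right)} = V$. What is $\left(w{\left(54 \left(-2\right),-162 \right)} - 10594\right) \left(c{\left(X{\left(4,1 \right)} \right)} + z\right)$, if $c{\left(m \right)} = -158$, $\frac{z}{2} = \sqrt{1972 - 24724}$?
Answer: $1699448 - 258144 i \sqrt{158} \approx 1.6994 \cdot 10^{6} - 3.2448 \cdot 10^{6} i$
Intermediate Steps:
$z = 24 i \sqrt{158}$ ($z = 2 \sqrt{1972 - 24724} = 2 \sqrt{-22752} = 2 \cdot 12 i \sqrt{158} = 24 i \sqrt{158} \approx 301.68 i$)
$X{\left(Z,J \right)} = 7 + J^{2} + 7 Z$ ($X{\left(Z,J \right)} = -3 + \left(\left(7 Z + J J\right) + 10\right) = -3 + \left(\left(7 Z + J^{2}\right) + 10\right) = -3 + \left(\left(J^{2} + 7 Z\right) + 10\right) = -3 + \left(10 + J^{2} + 7 Z\right) = 7 + J^{2} + 7 Z$)
$\left(w{\left(54 \left(-2\right),-162 \right)} - 10594\right) \left(c{\left(X{\left(4,1 \right)} \right)} + z\right) = \left(-162 - 10594\right) \left(-158 + 24 i \sqrt{158}\right) = - 10756 \left(-158 + 24 i \sqrt{158}\right) = 1699448 - 258144 i \sqrt{158}$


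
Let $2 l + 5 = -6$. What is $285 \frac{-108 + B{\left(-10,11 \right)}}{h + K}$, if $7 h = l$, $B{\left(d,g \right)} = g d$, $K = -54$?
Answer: $\frac{869820}{767} \approx 1134.1$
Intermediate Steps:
$l = - \frac{11}{2}$ ($l = - \frac{5}{2} + \frac{1}{2} \left(-6\right) = - \frac{5}{2} - 3 = - \frac{11}{2} \approx -5.5$)
$B{\left(d,g \right)} = d g$
$h = - \frac{11}{14}$ ($h = \frac{1}{7} \left(- \frac{11}{2}\right) = - \frac{11}{14} \approx -0.78571$)
$285 \frac{-108 + B{\left(-10,11 \right)}}{h + K} = 285 \frac{-108 - 110}{- \frac{11}{14} - 54} = 285 \frac{-108 - 110}{- \frac{767}{14}} = 285 \left(\left(-218\right) \left(- \frac{14}{767}\right)\right) = 285 \cdot \frac{3052}{767} = \frac{869820}{767}$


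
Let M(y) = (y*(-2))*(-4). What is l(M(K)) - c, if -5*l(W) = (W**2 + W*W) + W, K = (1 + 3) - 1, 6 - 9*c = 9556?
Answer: 37166/45 ≈ 825.91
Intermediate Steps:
c = -9550/9 (c = 2/3 - 1/9*9556 = 2/3 - 9556/9 = -9550/9 ≈ -1061.1)
K = 3 (K = 4 - 1 = 3)
M(y) = 8*y (M(y) = -2*y*(-4) = 8*y)
l(W) = -2*W**2/5 - W/5 (l(W) = -((W**2 + W*W) + W)/5 = -((W**2 + W**2) + W)/5 = -(2*W**2 + W)/5 = -(W + 2*W**2)/5 = -2*W**2/5 - W/5)
l(M(K)) - c = -8*3*(1 + 2*(8*3))/5 - 1*(-9550/9) = -1/5*24*(1 + 2*24) + 9550/9 = -1/5*24*(1 + 48) + 9550/9 = -1/5*24*49 + 9550/9 = -1176/5 + 9550/9 = 37166/45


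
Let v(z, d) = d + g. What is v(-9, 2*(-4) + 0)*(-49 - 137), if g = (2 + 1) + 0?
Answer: 930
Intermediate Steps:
g = 3 (g = 3 + 0 = 3)
v(z, d) = 3 + d (v(z, d) = d + 3 = 3 + d)
v(-9, 2*(-4) + 0)*(-49 - 137) = (3 + (2*(-4) + 0))*(-49 - 137) = (3 + (-8 + 0))*(-186) = (3 - 8)*(-186) = -5*(-186) = 930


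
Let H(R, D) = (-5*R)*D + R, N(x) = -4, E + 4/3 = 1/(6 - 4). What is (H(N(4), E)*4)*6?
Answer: -496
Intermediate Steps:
E = -⅚ (E = -4/3 + 1/(6 - 4) = -4/3 + 1/2 = -4/3 + ½ = -⅚ ≈ -0.83333)
H(R, D) = R - 5*D*R (H(R, D) = -5*D*R + R = R - 5*D*R)
(H(N(4), E)*4)*6 = (-4*(1 - 5*(-⅚))*4)*6 = (-4*(1 + 25/6)*4)*6 = (-4*31/6*4)*6 = -62/3*4*6 = -248/3*6 = -496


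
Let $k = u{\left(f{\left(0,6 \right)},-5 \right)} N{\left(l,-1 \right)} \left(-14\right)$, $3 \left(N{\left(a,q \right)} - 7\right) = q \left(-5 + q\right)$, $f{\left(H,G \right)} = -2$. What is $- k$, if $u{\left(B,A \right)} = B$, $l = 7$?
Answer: $-252$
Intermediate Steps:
$N{\left(a,q \right)} = 7 + \frac{q \left(-5 + q\right)}{3}$
$k = 252$ ($k = - 2 \left(7 - - \frac{5}{3} + \frac{\left(-1\right)^{2}}{3}\right) \left(-14\right) = - 2 \left(7 + \frac{5}{3} + \frac{1}{3} \cdot 1\right) \left(-14\right) = - 2 \left(7 + \frac{5}{3} + \frac{1}{3}\right) \left(-14\right) = \left(-2\right) 9 \left(-14\right) = \left(-18\right) \left(-14\right) = 252$)
$- k = \left(-1\right) 252 = -252$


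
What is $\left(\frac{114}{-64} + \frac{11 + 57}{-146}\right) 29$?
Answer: $- \frac{152221}{2336} \approx -65.163$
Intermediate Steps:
$\left(\frac{114}{-64} + \frac{11 + 57}{-146}\right) 29 = \left(114 \left(- \frac{1}{64}\right) + 68 \left(- \frac{1}{146}\right)\right) 29 = \left(- \frac{57}{32} - \frac{34}{73}\right) 29 = \left(- \frac{5249}{2336}\right) 29 = - \frac{152221}{2336}$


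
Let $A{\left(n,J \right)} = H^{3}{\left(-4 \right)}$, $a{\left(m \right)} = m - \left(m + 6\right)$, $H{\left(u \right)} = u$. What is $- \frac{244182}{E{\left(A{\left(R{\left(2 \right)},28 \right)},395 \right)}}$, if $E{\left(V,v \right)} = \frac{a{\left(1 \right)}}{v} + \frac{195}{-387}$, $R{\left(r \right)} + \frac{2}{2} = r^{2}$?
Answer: $\frac{12442293810}{26449} \approx 4.7043 \cdot 10^{5}$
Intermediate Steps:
$a{\left(m \right)} = -6$ ($a{\left(m \right)} = m - \left(6 + m\right) = -6$)
$R{\left(r \right)} = -1 + r^{2}$
$A{\left(n,J \right)} = -64$ ($A{\left(n,J \right)} = \left(-4\right)^{3} = -64$)
$E{\left(V,v \right)} = - \frac{65}{129} - \frac{6}{v}$ ($E{\left(V,v \right)} = - \frac{6}{v} + \frac{195}{-387} = - \frac{6}{v} + 195 \left(- \frac{1}{387}\right) = - \frac{6}{v} - \frac{65}{129} = - \frac{65}{129} - \frac{6}{v}$)
$- \frac{244182}{E{\left(A{\left(R{\left(2 \right)},28 \right)},395 \right)}} = - \frac{244182}{- \frac{65}{129} - \frac{6}{395}} = - \frac{244182}{- \frac{26449}{50955}} = \left(-244182\right) \left(- \frac{50955}{26449}\right) = \frac{12442293810}{26449}$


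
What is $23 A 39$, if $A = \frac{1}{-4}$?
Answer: $- \frac{897}{4} \approx -224.25$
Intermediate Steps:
$A = - \frac{1}{4} \approx -0.25$
$23 A 39 = 23 \left(- \frac{1}{4}\right) 39 = \left(- \frac{23}{4}\right) 39 = - \frac{897}{4}$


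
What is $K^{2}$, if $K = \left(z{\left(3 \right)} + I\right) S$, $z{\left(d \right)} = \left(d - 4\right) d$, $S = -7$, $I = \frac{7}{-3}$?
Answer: $\frac{12544}{9} \approx 1393.8$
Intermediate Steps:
$I = - \frac{7}{3}$ ($I = 7 \left(- \frac{1}{3}\right) = - \frac{7}{3} \approx -2.3333$)
$z{\left(d \right)} = d \left(-4 + d\right)$ ($z{\left(d \right)} = \left(-4 + d\right) d = d \left(-4 + d\right)$)
$K = \frac{112}{3}$ ($K = \left(3 \left(-4 + 3\right) - \frac{7}{3}\right) \left(-7\right) = \left(3 \left(-1\right) - \frac{7}{3}\right) \left(-7\right) = \left(-3 - \frac{7}{3}\right) \left(-7\right) = \left(- \frac{16}{3}\right) \left(-7\right) = \frac{112}{3} \approx 37.333$)
$K^{2} = \left(\frac{112}{3}\right)^{2} = \frac{12544}{9}$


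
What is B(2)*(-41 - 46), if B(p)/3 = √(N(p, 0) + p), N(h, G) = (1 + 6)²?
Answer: -261*√51 ≈ -1863.9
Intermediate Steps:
N(h, G) = 49 (N(h, G) = 7² = 49)
B(p) = 3*√(49 + p)
B(2)*(-41 - 46) = (3*√(49 + 2))*(-41 - 46) = (3*√51)*(-87) = -261*√51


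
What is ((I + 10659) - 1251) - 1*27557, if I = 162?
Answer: -17987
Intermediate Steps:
((I + 10659) - 1251) - 1*27557 = ((162 + 10659) - 1251) - 1*27557 = (10821 - 1251) - 27557 = 9570 - 27557 = -17987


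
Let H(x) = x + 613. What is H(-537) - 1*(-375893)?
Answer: 375969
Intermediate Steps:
H(x) = 613 + x
H(-537) - 1*(-375893) = (613 - 537) - 1*(-375893) = 76 + 375893 = 375969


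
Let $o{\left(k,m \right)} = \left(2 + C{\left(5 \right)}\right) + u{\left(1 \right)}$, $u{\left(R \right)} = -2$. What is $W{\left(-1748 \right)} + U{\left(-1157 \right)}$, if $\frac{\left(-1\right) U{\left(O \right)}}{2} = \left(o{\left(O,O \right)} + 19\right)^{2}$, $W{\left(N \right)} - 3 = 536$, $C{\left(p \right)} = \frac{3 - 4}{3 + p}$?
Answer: $- \frac{5553}{32} \approx -173.53$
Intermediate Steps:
$C{\left(p \right)} = - \frac{1}{3 + p}$
$W{\left(N \right)} = 539$ ($W{\left(N \right)} = 3 + 536 = 539$)
$o{\left(k,m \right)} = - \frac{1}{8}$ ($o{\left(k,m \right)} = \left(2 - \frac{1}{3 + 5}\right) - 2 = \left(2 - \frac{1}{8}\right) - 2 = \frac{15}{8} - 2 = - \frac{1}{8}$)
$U{\left(O \right)} = - \frac{22801}{32}$ ($U{\left(O \right)} = - 2 \left(- \frac{1}{8} + 19\right)^{2} = - 2 \left(\frac{151}{8}\right)^{2} = \left(-2\right) \frac{22801}{64} = - \frac{22801}{32}$)
$W{\left(-1748 \right)} + U{\left(-1157 \right)} = 539 - \frac{22801}{32} = - \frac{5553}{32}$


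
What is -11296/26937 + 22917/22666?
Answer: 361280093/610554042 ≈ 0.59173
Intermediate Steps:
-11296/26937 + 22917/22666 = 361280093/610554042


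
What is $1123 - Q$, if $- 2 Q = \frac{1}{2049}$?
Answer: $\frac{4602055}{4098} \approx 1123.0$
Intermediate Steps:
$Q = - \frac{1}{4098}$ ($Q = - \frac{1}{2 \cdot 2049} = \left(- \frac{1}{2}\right) \frac{1}{2049} = - \frac{1}{4098} \approx -0.00024402$)
$1123 - Q = 1123 - - \frac{1}{4098} = 1123 + \frac{1}{4098} = \frac{4602055}{4098}$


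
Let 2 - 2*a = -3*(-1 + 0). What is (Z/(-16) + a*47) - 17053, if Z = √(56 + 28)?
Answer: -34153/2 - √21/8 ≈ -17077.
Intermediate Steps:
a = -½ (a = 1 - (-3)*(-1 + 0)/2 = 1 - (-3)*(-1)/2 = 1 - ½*3 = 1 - 3/2 = -½ ≈ -0.50000)
Z = 2*√21 (Z = √84 = 2*√21 ≈ 9.1651)
(Z/(-16) + a*47) - 17053 = ((2*√21)/(-16) - ½*47) - 17053 = ((2*√21)*(-1/16) - 47/2) - 17053 = (-√21/8 - 47/2) - 17053 = (-47/2 - √21/8) - 17053 = -34153/2 - √21/8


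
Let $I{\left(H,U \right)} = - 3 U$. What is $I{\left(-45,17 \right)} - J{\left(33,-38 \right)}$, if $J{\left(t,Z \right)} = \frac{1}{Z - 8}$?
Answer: $- \frac{2345}{46} \approx -50.978$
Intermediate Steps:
$J{\left(t,Z \right)} = \frac{1}{-8 + Z}$
$I{\left(-45,17 \right)} - J{\left(33,-38 \right)} = \left(-3\right) 17 - \frac{1}{-8 - 38} = -51 - \frac{1}{-46} = -51 - - \frac{1}{46} = -51 + \frac{1}{46} = - \frac{2345}{46}$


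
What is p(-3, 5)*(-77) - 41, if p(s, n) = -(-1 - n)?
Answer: -503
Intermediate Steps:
p(s, n) = 1 + n
p(-3, 5)*(-77) - 41 = (1 + 5)*(-77) - 41 = 6*(-77) - 41 = -462 - 41 = -503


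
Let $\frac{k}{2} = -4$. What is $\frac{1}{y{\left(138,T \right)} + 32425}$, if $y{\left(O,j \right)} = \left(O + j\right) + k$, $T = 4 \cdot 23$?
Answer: $\frac{1}{32647} \approx 3.0631 \cdot 10^{-5}$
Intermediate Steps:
$k = -8$ ($k = 2 \left(-4\right) = -8$)
$T = 92$
$y{\left(O,j \right)} = -8 + O + j$ ($y{\left(O,j \right)} = \left(O + j\right) - 8 = -8 + O + j$)
$\frac{1}{y{\left(138,T \right)} + 32425} = \frac{1}{\left(-8 + 138 + 92\right) + 32425} = \frac{1}{222 + 32425} = \frac{1}{32647}$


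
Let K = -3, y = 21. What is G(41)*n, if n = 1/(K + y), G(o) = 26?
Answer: 13/9 ≈ 1.4444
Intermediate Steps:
n = 1/18 (n = 1/(-3 + 21) = 1/18 ≈ 0.055556)
G(41)*n = 26*(1/18) = 13/9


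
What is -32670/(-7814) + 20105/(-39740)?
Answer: 114120533/31052836 ≈ 3.6750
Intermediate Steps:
-32670/(-7814) + 20105/(-39740) = -32670*(-1/7814) + 20105*(-1/39740) = 16335/3907 - 4021/7948 = 114120533/31052836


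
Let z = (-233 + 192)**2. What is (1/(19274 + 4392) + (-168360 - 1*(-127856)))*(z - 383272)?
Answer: 365780793091833/23666 ≈ 1.5456e+10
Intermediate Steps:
z = 1681 (z = (-41)**2 = 1681)
(1/(19274 + 4392) + (-168360 - 1*(-127856)))*(z - 383272) = (1/(19274 + 4392) + (-168360 - 1*(-127856)))*(1681 - 383272) = (1/23666 + (-168360 + 127856))*(-381591) = (1/23666 - 40504)*(-381591) = -958567663/23666*(-381591) = 365780793091833/23666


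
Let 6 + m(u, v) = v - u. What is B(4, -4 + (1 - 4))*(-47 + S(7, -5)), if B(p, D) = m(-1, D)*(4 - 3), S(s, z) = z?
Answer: 624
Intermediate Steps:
m(u, v) = -6 + v - u (m(u, v) = -6 + (v - u) = -6 + v - u)
B(p, D) = -5 + D (B(p, D) = (-6 + D - 1*(-1))*(4 - 3) = (-6 + D + 1)*1 = (-5 + D)*1 = -5 + D)
B(4, -4 + (1 - 4))*(-47 + S(7, -5)) = (-5 + (-4 + (1 - 4)))*(-47 - 5) = (-5 + (-4 - 3))*(-52) = (-5 - 7)*(-52) = -12*(-52) = 624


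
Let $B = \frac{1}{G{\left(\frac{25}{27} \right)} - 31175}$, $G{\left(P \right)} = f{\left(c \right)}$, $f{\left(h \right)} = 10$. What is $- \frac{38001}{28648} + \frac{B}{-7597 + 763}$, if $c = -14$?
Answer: $- \frac{4046757066481}{3050748581640} \approx -1.3265$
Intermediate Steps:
$G{\left(P \right)} = 10$
$B = - \frac{1}{31165}$ ($B = \frac{1}{10 - 31175} = \frac{1}{-31165} = - \frac{1}{31165} \approx -3.2087 \cdot 10^{-5}$)
$- \frac{38001}{28648} + \frac{B}{-7597 + 763} = - \frac{38001}{28648} - \frac{1}{31165 \left(-7597 + 763\right)} = \left(-38001\right) \frac{1}{28648} - \frac{1}{31165 \left(-6834\right)} = - \frac{38001}{28648} - - \frac{1}{212981610} = - \frac{38001}{28648} + \frac{1}{212981610} = - \frac{4046757066481}{3050748581640}$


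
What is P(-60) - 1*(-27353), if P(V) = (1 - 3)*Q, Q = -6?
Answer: 27365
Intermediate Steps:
P(V) = 12 (P(V) = (1 - 3)*(-6) = -2*(-6) = 12)
P(-60) - 1*(-27353) = 12 - 1*(-27353) = 12 + 27353 = 27365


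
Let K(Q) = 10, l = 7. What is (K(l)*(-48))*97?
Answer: -46560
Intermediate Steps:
(K(l)*(-48))*97 = (10*(-48))*97 = -480*97 = -46560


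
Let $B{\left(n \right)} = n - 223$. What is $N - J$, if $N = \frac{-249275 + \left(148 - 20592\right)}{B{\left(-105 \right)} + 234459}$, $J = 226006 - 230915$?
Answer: $\frac{1149079360}{234131} \approx 4907.8$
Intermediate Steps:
$B{\left(n \right)} = -223 + n$ ($B{\left(n \right)} = n - 223 = -223 + n$)
$J = -4909$ ($J = 226006 - 230915 = -4909$)
$N = - \frac{269719}{234131}$ ($N = \frac{-249275 + \left(148 - 20592\right)}{\left(-223 - 105\right) + 234459} = \frac{-249275 + \left(148 - 20592\right)}{-328 + 234459} = \frac{-249275 - 20444}{234131} = \left(-269719\right) \frac{1}{234131} = - \frac{269719}{234131} \approx -1.152$)
$N - J = - \frac{269719}{234131} - -4909 = - \frac{269719}{234131} + 4909 = \frac{1149079360}{234131}$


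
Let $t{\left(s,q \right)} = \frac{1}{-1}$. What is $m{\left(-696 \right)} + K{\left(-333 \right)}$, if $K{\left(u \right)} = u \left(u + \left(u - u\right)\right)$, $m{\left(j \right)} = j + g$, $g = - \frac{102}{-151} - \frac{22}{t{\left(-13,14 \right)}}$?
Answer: $\frac{16642567}{151} \approx 1.1022 \cdot 10^{5}$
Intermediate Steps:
$t{\left(s,q \right)} = -1$
$g = \frac{3424}{151}$ ($g = - \frac{102}{-151} - \frac{22}{-1} = \left(-102\right) \left(- \frac{1}{151}\right) - -22 = \frac{102}{151} + 22 = \frac{3424}{151} \approx 22.676$)
$m{\left(j \right)} = \frac{3424}{151} + j$ ($m{\left(j \right)} = j + \frac{3424}{151} = \frac{3424}{151} + j$)
$K{\left(u \right)} = u^{2}$ ($K{\left(u \right)} = u \left(u + 0\right) = u u = u^{2}$)
$m{\left(-696 \right)} + K{\left(-333 \right)} = \left(\frac{3424}{151} - 696\right) + \left(-333\right)^{2} = - \frac{101672}{151} + 110889 = \frac{16642567}{151}$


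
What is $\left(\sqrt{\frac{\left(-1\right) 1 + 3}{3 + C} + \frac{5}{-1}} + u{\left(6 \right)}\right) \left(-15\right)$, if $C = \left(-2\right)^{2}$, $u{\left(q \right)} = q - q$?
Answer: $- \frac{15 i \sqrt{231}}{7} \approx - 32.569 i$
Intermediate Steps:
$u{\left(q \right)} = 0$
$C = 4$
$\left(\sqrt{\frac{\left(-1\right) 1 + 3}{3 + C} + \frac{5}{-1}} + u{\left(6 \right)}\right) \left(-15\right) = \left(\sqrt{\frac{\left(-1\right) 1 + 3}{3 + 4} + \frac{5}{-1}} + 0\right) \left(-15\right) = \left(\sqrt{\frac{-1 + 3}{7} + 5 \left(-1\right)} + 0\right) \left(-15\right) = \left(\sqrt{2 \cdot \frac{1}{7} - 5} + 0\right) \left(-15\right) = \left(\sqrt{\frac{2}{7} - 5} + 0\right) \left(-15\right) = \left(\sqrt{- \frac{33}{7}} + 0\right) \left(-15\right) = \left(\frac{i \sqrt{231}}{7} + 0\right) \left(-15\right) = \frac{i \sqrt{231}}{7} \left(-15\right) = - \frac{15 i \sqrt{231}}{7}$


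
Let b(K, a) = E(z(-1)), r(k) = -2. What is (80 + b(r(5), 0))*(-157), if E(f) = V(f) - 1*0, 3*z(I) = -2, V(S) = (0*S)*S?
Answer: -12560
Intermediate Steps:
V(S) = 0 (V(S) = 0*S = 0)
z(I) = -⅔ (z(I) = (⅓)*(-2) = -⅔)
E(f) = 0 (E(f) = 0 - 1*0 = 0 + 0 = 0)
b(K, a) = 0
(80 + b(r(5), 0))*(-157) = (80 + 0)*(-157) = 80*(-157) = -12560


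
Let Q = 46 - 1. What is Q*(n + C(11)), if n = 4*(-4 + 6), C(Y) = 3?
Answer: 495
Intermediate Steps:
Q = 45
n = 8 (n = 4*2 = 8)
Q*(n + C(11)) = 45*(8 + 3) = 45*11 = 495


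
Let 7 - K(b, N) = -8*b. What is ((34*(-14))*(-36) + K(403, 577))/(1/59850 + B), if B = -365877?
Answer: -1218964950/21897738449 ≈ -0.055666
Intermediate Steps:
K(b, N) = 7 + 8*b (K(b, N) = 7 - (-8)*b = 7 + 8*b)
((34*(-14))*(-36) + K(403, 577))/(1/59850 + B) = ((34*(-14))*(-36) + (7 + 8*403))/(1/59850 - 365877) = (-476*(-36) + (7 + 3224))/(1/59850 - 365877) = (17136 + 3231)/(-21897738449/59850) = 20367*(-59850/21897738449) = -1218964950/21897738449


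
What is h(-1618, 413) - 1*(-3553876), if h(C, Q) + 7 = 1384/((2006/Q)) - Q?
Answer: 60413596/17 ≈ 3.5537e+6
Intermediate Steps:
h(C, Q) = -7 - 311*Q/1003 (h(C, Q) = -7 + (1384/((2006/Q)) - Q) = -7 + (1384*(Q/2006) - Q) = -7 + (692*Q/1003 - Q) = -7 - 311*Q/1003)
h(-1618, 413) - 1*(-3553876) = (-7 - 311/1003*413) - 1*(-3553876) = (-7 - 2177/17) + 3553876 = -2296/17 + 3553876 = 60413596/17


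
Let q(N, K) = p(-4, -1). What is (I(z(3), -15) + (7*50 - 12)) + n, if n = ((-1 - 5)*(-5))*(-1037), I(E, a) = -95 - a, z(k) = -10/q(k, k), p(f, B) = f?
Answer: -30852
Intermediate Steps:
q(N, K) = -4
z(k) = 5/2 (z(k) = -10/(-4) = -10*(-¼) = 5/2)
n = -31110 (n = -6*(-5)*(-1037) = 30*(-1037) = -31110)
(I(z(3), -15) + (7*50 - 12)) + n = ((-95 - 1*(-15)) + (7*50 - 12)) - 31110 = ((-95 + 15) + (350 - 12)) - 31110 = (-80 + 338) - 31110 = 258 - 31110 = -30852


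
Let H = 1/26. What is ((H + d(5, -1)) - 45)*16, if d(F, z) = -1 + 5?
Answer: -8520/13 ≈ -655.38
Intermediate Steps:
H = 1/26 ≈ 0.038462
d(F, z) = 4
((H + d(5, -1)) - 45)*16 = ((1/26 + 4) - 45)*16 = (105/26 - 45)*16 = -1065/26*16 = -8520/13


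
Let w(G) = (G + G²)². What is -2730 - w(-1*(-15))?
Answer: -60330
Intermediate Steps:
-2730 - w(-1*(-15)) = -2730 - (-1*(-15))²*(1 - 1*(-15))² = -2730 - 15²*(1 + 15)² = -2730 - 225*16² = -2730 - 225*256 = -2730 - 1*57600 = -2730 - 57600 = -60330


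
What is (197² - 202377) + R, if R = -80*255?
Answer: -183968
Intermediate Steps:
R = -20400
(197² - 202377) + R = (197² - 202377) - 20400 = (38809 - 202377) - 20400 = -163568 - 20400 = -183968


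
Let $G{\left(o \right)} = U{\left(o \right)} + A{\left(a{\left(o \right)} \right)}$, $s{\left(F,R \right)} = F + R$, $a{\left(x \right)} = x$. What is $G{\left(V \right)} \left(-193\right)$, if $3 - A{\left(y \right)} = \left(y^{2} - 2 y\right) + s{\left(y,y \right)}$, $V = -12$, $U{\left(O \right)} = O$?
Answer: $29529$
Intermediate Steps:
$A{\left(y \right)} = 3 - y^{2}$ ($A{\left(y \right)} = 3 - \left(\left(y^{2} - 2 y\right) + \left(y + y\right)\right) = 3 - \left(\left(y^{2} - 2 y\right) + 2 y\right) = 3 - y^{2}$)
$G{\left(o \right)} = 3 + o - o^{2}$ ($G{\left(o \right)} = o - \left(-3 + o^{2}\right) = 3 + o - o^{2}$)
$G{\left(V \right)} \left(-193\right) = \left(3 - 12 - \left(-12\right)^{2}\right) \left(-193\right) = \left(3 - 12 - 144\right) \left(-193\right) = \left(-153\right) \left(-193\right) = 29529$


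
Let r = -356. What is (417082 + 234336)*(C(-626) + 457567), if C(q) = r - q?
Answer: 298243262866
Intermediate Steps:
C(q) = -356 - q
(417082 + 234336)*(C(-626) + 457567) = (417082 + 234336)*((-356 - 1*(-626)) + 457567) = 651418*((-356 + 626) + 457567) = 651418*(270 + 457567) = 651418*457837 = 298243262866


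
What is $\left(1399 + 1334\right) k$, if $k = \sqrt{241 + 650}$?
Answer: $24597 \sqrt{11} \approx 81579.0$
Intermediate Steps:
$k = 9 \sqrt{11}$ ($k = \sqrt{891} = 9 \sqrt{11} \approx 29.85$)
$\left(1399 + 1334\right) k = \left(1399 + 1334\right) 9 \sqrt{11} = 2733 \cdot 9 \sqrt{11} = 24597 \sqrt{11}$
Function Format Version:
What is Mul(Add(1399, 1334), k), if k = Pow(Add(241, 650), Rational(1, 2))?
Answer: Mul(24597, Pow(11, Rational(1, 2))) ≈ 81579.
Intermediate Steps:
k = Mul(9, Pow(11, Rational(1, 2))) (k = Pow(891, Rational(1, 2)) = Mul(9, Pow(11, Rational(1, 2))) ≈ 29.850)
Mul(Add(1399, 1334), k) = Mul(Add(1399, 1334), Mul(9, Pow(11, Rational(1, 2)))) = Mul(2733, Mul(9, Pow(11, Rational(1, 2)))) = Mul(24597, Pow(11, Rational(1, 2)))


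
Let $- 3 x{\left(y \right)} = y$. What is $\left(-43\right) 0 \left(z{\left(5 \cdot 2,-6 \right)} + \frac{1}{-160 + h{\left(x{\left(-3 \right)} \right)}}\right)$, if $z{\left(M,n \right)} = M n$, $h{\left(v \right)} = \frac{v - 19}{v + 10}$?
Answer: $0$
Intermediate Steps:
$x{\left(y \right)} = - \frac{y}{3}$
$h{\left(v \right)} = \frac{-19 + v}{10 + v}$
$\left(-43\right) 0 \left(z{\left(5 \cdot 2,-6 \right)} + \frac{1}{-160 + h{\left(x{\left(-3 \right)} \right)}}\right) = \left(-43\right) 0 \left(5 \cdot 2 \left(-6\right) + \frac{1}{-160 + \frac{-19 - -1}{10 - -1}}\right) = 0 \left(10 \left(-6\right) + \frac{1}{-160 + \frac{-19 + 1}{10 + 1}}\right) = 0 \left(-60 + \frac{1}{-160 + \frac{1}{11} \left(-18\right)}\right) = 0 \left(-60 + \frac{1}{-160 - \frac{18}{11}}\right) = 0 \left(-60 + \frac{1}{- \frac{1778}{11}}\right) = 0 \left(-60 - \frac{11}{1778}\right) = 0 \left(- \frac{106691}{1778}\right) = 0$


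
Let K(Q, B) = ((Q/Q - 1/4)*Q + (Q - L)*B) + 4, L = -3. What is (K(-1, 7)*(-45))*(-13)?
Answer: 40365/4 ≈ 10091.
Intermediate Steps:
K(Q, B) = 4 + 3*Q/4 + B*(3 + Q) (K(Q, B) = ((Q/Q - 1/4)*Q + (Q - 1*(-3))*B) + 4 = ((1 - 1*¼)*Q + (Q + 3)*B) + 4 = ((1 - ¼)*Q + (3 + Q)*B) + 4 = (3*Q/4 + B*(3 + Q)) + 4 = 4 + 3*Q/4 + B*(3 + Q))
(K(-1, 7)*(-45))*(-13) = ((4 + 3*7 + (¾)*(-1) + 7*(-1))*(-45))*(-13) = ((4 + 21 - ¾ - 7)*(-45))*(-13) = ((69/4)*(-45))*(-13) = -3105/4*(-13) = 40365/4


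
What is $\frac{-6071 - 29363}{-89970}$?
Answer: $\frac{17717}{44985} \approx 0.39384$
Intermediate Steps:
$\frac{-6071 - 29363}{-89970} = \left(-6071 - 29363\right) \left(- \frac{1}{89970}\right) = \left(-35434\right) \left(- \frac{1}{89970}\right) = \frac{17717}{44985}$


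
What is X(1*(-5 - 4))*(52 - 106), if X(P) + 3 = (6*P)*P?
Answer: -26082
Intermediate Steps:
X(P) = -3 + 6*P² (X(P) = -3 + (6*P)*P = -3 + 6*P²)
X(1*(-5 - 4))*(52 - 106) = (-3 + 6*(1*(-5 - 4))²)*(52 - 106) = (-3 + 6*(1*(-9))²)*(-54) = (-3 + 6*(-9)²)*(-54) = (-3 + 6*81)*(-54) = (-3 + 486)*(-54) = 483*(-54) = -26082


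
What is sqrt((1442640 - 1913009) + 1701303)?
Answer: sqrt(1230934) ≈ 1109.5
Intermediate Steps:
sqrt((1442640 - 1913009) + 1701303) = sqrt(-470369 + 1701303) = sqrt(1230934)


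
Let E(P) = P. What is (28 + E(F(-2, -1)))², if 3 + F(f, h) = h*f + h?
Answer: 676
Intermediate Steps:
F(f, h) = -3 + h + f*h (F(f, h) = -3 + (h*f + h) = -3 + (f*h + h) = -3 + (h + f*h) = -3 + h + f*h)
(28 + E(F(-2, -1)))² = (28 + (-3 - 1 - 2*(-1)))² = (28 + (-3 - 1 + 2))² = (28 - 2)² = 26² = 676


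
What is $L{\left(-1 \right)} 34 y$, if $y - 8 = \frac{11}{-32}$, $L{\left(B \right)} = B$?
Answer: $- \frac{4165}{16} \approx -260.31$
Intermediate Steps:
$y = \frac{245}{32}$ ($y = 8 + \frac{11}{-32} = 8 + 11 \left(- \frac{1}{32}\right) = 8 - \frac{11}{32} = \frac{245}{32} \approx 7.6563$)
$L{\left(-1 \right)} 34 y = \left(-1\right) 34 \cdot \frac{245}{32} = \left(-34\right) \frac{245}{32} = - \frac{4165}{16}$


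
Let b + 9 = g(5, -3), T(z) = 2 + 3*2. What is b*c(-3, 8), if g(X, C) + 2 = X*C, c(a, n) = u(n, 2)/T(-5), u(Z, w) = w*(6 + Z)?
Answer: -91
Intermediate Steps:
T(z) = 8 (T(z) = 2 + 6 = 8)
c(a, n) = 3/2 + n/4 (c(a, n) = (2*(6 + n))/8 = (12 + 2*n)*(⅛) = 3/2 + n/4)
g(X, C) = -2 + C*X (g(X, C) = -2 + X*C = -2 + C*X)
b = -26 (b = -9 + (-2 - 3*5) = -9 + (-2 - 15) = -9 - 17 = -26)
b*c(-3, 8) = -26*(3/2 + (¼)*8) = -26*(3/2 + 2) = -26*7/2 = -91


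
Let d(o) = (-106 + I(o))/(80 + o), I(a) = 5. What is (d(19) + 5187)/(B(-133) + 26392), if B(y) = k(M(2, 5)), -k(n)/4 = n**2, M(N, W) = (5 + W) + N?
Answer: 128353/638946 ≈ 0.20088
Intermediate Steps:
M(N, W) = 5 + N + W
k(n) = -4*n**2
B(y) = -576 (B(y) = -4*(5 + 2 + 5)**2 = -4*12**2 = -4*144 = -576)
d(o) = -101/(80 + o) (d(o) = (-106 + 5)/(80 + o) = -101/(80 + o))
(d(19) + 5187)/(B(-133) + 26392) = (-101/(80 + 19) + 5187)/(-576 + 26392) = (-101/99 + 5187)/25816 = (-101*1/99 + 5187)*(1/25816) = (-101/99 + 5187)*(1/25816) = (513412/99)*(1/25816) = 128353/638946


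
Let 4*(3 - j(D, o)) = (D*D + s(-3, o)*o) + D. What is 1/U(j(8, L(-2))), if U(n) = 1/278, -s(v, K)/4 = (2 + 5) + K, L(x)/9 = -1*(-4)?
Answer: 278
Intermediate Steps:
L(x) = 36 (L(x) = 9*(-1*(-4)) = 9*4 = 36)
s(v, K) = -28 - 4*K (s(v, K) = -4*((2 + 5) + K) = -4*(7 + K) = -28 - 4*K)
j(D, o) = 3 - D/4 - D**2/4 - o*(-28 - 4*o)/4 (j(D, o) = 3 - ((D*D + (-28 - 4*o)*o) + D)/4 = 3 - ((D**2 + o*(-28 - 4*o)) + D)/4 = 3 - (D + D**2 + o*(-28 - 4*o))/4 = 3 + (-D/4 - D**2/4 - o*(-28 - 4*o)/4) = 3 - D/4 - D**2/4 - o*(-28 - 4*o)/4)
U(n) = 1/278
1/U(j(8, L(-2))) = 1/(1/278) = 278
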